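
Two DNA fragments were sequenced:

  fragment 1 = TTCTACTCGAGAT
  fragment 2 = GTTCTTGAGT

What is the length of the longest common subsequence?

Taking T [1,2] → T [2,3] → C [3,4] → T [4,5] → T [7,6] → G [9,7] → A [10,8] → G [11,9] → T [13,10] gives a common subsequence of length 9, and the DP table's final entry dp[13][10] is also 9, so no common subsequence is longer.

9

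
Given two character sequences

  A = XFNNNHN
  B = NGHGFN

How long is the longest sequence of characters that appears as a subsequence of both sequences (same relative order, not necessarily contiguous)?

Taking N (A #3, B #1); then H (A #6, B #3); then N (A #7, B #6) gives a common subsequence of length 3, and the DP table's final entry dp[7][6] is also 3, so no common subsequence is longer.

3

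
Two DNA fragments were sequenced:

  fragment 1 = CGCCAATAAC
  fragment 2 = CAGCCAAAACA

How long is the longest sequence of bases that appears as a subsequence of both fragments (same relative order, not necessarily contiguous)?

9

Match C (fragment 1 #1, fragment 2 #1) → G (fragment 1 #2, fragment 2 #3) → C (fragment 1 #3, fragment 2 #4) → C (fragment 1 #4, fragment 2 #5) → A (fragment 1 #5, fragment 2 #6) → A (fragment 1 #6, fragment 2 #7) → A (fragment 1 #8, fragment 2 #8) → A (fragment 1 #9, fragment 2 #9) → C (fragment 1 #10, fragment 2 #10) — 9 bases in the same relative order in both. The LCS DP gives dp[10][11] = 9, so this is optimal.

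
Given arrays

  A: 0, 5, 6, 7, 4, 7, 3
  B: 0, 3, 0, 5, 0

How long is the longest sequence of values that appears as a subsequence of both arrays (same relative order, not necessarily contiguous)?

2

Let dp[i][j] be the LCS length of the first i values of A and the first j values of B. dp[i][j] = dp[i-1][j-1]+1 when the i-th and j-th values match, else max(dp[i-1][j], dp[i][j-1]).
    ·  0  3  0  5  0
 ·  0  0  0  0  0  0
 0  0  1  1  1  1  1
 5  0  1  1  1  2  2
 6  0  1  1  1  2  2
 7  0  1  1  1  2  2
 4  0  1  1  1  2  2
 7  0  1  1  1  2  2
 3  0  1  2  2  2  2
dp[7][5] = 2. One LCS (by backtracking along matches): 0, 5.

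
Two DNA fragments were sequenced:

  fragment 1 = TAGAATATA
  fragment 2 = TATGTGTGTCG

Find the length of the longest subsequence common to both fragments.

Pick T at fragment 1[1]=fragment 2[1]; then A at fragment 1[2]=fragment 2[2]; then G at fragment 1[3]=fragment 2[6]; then T at fragment 1[6]=fragment 2[7]; then T at fragment 1[8]=fragment 2[9]; all 5 bases appear in both, in order. Since dp[9][11] = 5, nothing longer is possible.

5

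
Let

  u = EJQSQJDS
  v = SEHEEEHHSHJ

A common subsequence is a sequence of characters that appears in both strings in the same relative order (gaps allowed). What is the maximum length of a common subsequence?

3

Pick E at u[1]=v[6] → S at u[4]=v[9] → J at u[6]=v[11]; all 3 characters appear in both, in order. dp[8][11] = 3 confirms this is the maximum.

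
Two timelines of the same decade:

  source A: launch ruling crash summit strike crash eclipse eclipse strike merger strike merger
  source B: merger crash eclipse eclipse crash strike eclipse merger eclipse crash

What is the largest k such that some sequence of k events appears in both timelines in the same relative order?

5

Pick crash [6,2], then eclipse [7,3], then eclipse [8,4], then strike [9,6], then merger [10,8]; all 5 events appear in both, in order. Since dp[12][10] = 5, nothing longer is possible.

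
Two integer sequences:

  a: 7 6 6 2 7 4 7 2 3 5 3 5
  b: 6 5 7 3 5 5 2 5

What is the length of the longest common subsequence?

5

Match 6 (a #2, b #1) → 7 (a #7, b #3) → 3 (a #9, b #4) → 5 (a #10, b #6) → 5 (a #12, b #8) — 5 values in the same relative order in both. dp[12][8] = 5 confirms this is the maximum.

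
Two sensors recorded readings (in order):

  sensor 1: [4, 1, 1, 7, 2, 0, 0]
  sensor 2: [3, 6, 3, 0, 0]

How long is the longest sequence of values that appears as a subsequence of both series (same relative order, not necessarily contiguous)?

Match 0 (sensor 1 #6, sensor 2 #4) → 0 (sensor 1 #7, sensor 2 #5) — 2 values in the same relative order in both. The LCS DP gives dp[7][5] = 2, so this is optimal.

2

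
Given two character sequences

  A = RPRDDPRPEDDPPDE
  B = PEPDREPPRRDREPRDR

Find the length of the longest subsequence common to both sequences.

Pick R [1,5] → P [2,8] → R [3,10] → D [5,11] → R [7,12] → E [9,13] → P [12,14] → D [14,16]; all 8 characters appear in both, in order, and the DP table's final entry dp[15][17] is also 8, so no common subsequence is longer.

8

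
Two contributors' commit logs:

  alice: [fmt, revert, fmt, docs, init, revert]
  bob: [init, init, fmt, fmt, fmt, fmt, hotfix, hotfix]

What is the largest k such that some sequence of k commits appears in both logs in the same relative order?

2

Match fmt [1,5], fmt [3,6] — 2 commits in the same relative order in both, and the DP table's final entry dp[6][8] is also 2, so no common subsequence is longer.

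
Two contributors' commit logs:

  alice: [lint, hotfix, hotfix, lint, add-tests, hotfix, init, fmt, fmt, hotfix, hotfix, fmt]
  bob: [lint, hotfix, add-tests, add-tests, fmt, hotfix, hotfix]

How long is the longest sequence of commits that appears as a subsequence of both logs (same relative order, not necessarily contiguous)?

One common subsequence of length 6: lint at alice[1]=bob[1]; then hotfix at alice[2]=bob[2]; then add-tests at alice[5]=bob[4]; then fmt at alice[9]=bob[5]; then hotfix at alice[10]=bob[6]; then hotfix at alice[11]=bob[7]. dp[12][7] = 6 confirms this is the maximum.

6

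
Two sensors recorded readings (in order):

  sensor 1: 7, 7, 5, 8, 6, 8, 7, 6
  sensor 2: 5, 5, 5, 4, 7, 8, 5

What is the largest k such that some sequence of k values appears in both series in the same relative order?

Let dp[i][j] be the LCS length of the first i values of sensor 1 and the first j values of sensor 2. dp[i][j] = dp[i-1][j-1]+1 when the i-th and j-th values match, else max(dp[i-1][j], dp[i][j-1]).
    ·  5  5  5  4  7  8  5
 ·  0  0  0  0  0  0  0  0
 7  0  0  0  0  0  1  1  1
 7  0  0  0  0  0  1  1  1
 5  0  1  1  1  1  1  1  2
 8  0  1  1  1  1  1  2  2
 6  0  1  1  1  1  1  2  2
 8  0  1  1  1  1  1  2  2
 7  0  1  1  1  1  2  2  2
 6  0  1  1  1  1  2  2  2
dp[8][7] = 2. One LCS (by backtracking along matches): 7, 5.

2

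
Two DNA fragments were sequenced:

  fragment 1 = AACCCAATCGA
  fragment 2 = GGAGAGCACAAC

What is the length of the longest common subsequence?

Pick A at fragment 1[1]=fragment 2[3], A at fragment 1[2]=fragment 2[5], C at fragment 1[3]=fragment 2[7], C at fragment 1[5]=fragment 2[9], A at fragment 1[6]=fragment 2[10], A at fragment 1[7]=fragment 2[11], C at fragment 1[9]=fragment 2[12]; all 7 bases appear in both, in order. dp[11][12] = 7 confirms this is the maximum.

7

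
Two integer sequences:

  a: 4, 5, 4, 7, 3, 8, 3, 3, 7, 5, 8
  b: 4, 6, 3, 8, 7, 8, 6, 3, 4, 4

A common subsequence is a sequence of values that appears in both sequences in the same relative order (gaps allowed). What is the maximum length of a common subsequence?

Match 4 [1,1], then 3 [5,3], then 8 [6,4], then 7 [9,5], then 8 [11,6] — 5 values in the same relative order in both. Since dp[11][10] = 5, nothing longer is possible.

5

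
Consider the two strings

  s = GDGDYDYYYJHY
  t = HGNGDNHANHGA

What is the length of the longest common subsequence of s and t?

4

One common subsequence of length 4: G [1,2]; then G [3,4]; then D [4,5]; then H [11,10], and the DP table's final entry dp[12][12] is also 4, so no common subsequence is longer.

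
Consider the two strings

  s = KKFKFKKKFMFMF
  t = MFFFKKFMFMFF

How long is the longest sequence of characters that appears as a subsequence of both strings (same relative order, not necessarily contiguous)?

Match F at s[3]=t[3], then F at s[5]=t[4], then K at s[7]=t[5], then K at s[8]=t[6], then F at s[9]=t[7], then M at s[10]=t[8], then F at s[11]=t[9], then M at s[12]=t[10], then F at s[13]=t[12] — 9 characters in the same relative order in both, and the DP table's final entry dp[13][12] is also 9, so no common subsequence is longer.

9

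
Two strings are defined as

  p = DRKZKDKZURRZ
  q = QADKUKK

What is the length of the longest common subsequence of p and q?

Match D [1,3], then K [3,4], then K [5,6], then K [7,7] — 4 characters in the same relative order in both, and the DP table's final entry dp[12][7] is also 4, so no common subsequence is longer.

4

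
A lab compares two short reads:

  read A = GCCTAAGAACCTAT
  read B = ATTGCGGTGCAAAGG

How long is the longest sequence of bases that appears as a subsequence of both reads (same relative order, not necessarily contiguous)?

7

Pick G (read A #1, read B #4) → C (read A #2, read B #5) → T (read A #4, read B #8) → G (read A #7, read B #9) → A (read A #8, read B #11) → A (read A #9, read B #12) → A (read A #13, read B #13); all 7 bases appear in both, in order. The LCS DP gives dp[14][15] = 7, so this is optimal.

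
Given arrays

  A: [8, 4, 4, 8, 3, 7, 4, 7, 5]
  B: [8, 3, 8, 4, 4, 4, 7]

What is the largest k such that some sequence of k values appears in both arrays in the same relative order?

Let dp[i][j] be the LCS length of the first i values of A and the first j values of B. dp[i][j] = dp[i-1][j-1]+1 when the i-th and j-th values match, else max(dp[i-1][j], dp[i][j-1]).
    ·  8  3  8  4  4  4  7
 ·  0  0  0  0  0  0  0  0
 8  0  1  1  1  1  1  1  1
 4  0  1  1  1  2  2  2  2
 4  0  1  1  1  2  3  3  3
 8  0  1  1  2  2  3  3  3
 3  0  1  2  2  2  3  3  3
 7  0  1  2  2  2  3  3  4
 4  0  1  2  2  3  3  4  4
 7  0  1  2  2  3  3  4  5
 5  0  1  2  2  3  3  4  5
dp[9][7] = 5. One LCS (by backtracking along matches): 8, 4, 4, 4, 7.

5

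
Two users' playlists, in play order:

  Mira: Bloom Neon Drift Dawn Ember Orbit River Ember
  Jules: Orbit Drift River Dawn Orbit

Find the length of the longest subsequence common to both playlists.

3

Pick Drift [3,2] → Dawn [4,4] → Orbit [6,5]; all 3 songs appear in both, in order. dp[8][5] = 3 confirms this is the maximum.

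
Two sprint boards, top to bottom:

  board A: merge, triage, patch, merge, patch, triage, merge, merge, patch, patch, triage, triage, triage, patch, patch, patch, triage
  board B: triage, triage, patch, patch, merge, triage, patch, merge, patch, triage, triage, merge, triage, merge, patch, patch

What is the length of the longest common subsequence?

Match triage [2,2], patch [3,4], merge [4,5], patch [5,7], merge [8,8], patch [10,9], triage [11,10], triage [12,11], triage [13,13], patch [15,15], patch [16,16] — 11 tasks in the same relative order in both, and the DP table's final entry dp[17][16] is also 11, so no common subsequence is longer.

11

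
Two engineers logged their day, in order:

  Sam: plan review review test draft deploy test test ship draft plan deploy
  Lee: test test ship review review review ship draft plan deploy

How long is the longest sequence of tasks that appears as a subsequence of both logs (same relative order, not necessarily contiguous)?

Match review [2,5], then review [3,6], then ship [9,7], then draft [10,8], then plan [11,9], then deploy [12,10] — 6 tasks in the same relative order in both. The LCS DP gives dp[12][10] = 6, so this is optimal.

6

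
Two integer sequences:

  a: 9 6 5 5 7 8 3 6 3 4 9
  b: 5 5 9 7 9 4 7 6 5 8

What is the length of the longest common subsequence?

Let dp[i][j] be the LCS length of the first i values of a and the first j values of b. dp[i][j] = dp[i-1][j-1]+1 when the i-th and j-th values match, else max(dp[i-1][j], dp[i][j-1]).
    ·  5  5  9  7  9  4  7  6  5  8
 ·  0  0  0  0  0  0  0  0  0  0  0
 9  0  0  0  1  1  1  1  1  1  1  1
 6  0  0  0  1  1  1  1  1  2  2  2
 5  0  1  1  1  1  1  1  1  2  3  3
 5  0  1  2  2  2  2  2  2  2  3  3
 7  0  1  2  2  3  3  3  3  3  3  3
 8  0  1  2  2  3  3  3  3  3  3  4
 3  0  1  2  2  3  3  3  3  3  3  4
 6  0  1  2  2  3  3  3  3  4  4  4
 3  0  1  2  2  3  3  3  3  4  4  4
 4  0  1  2  2  3  3  4  4  4  4  4
 9  0  1  2  3  3  4  4  4  4  4  4
dp[11][10] = 4. One LCS (by backtracking along matches): 9, 6, 5, 8.

4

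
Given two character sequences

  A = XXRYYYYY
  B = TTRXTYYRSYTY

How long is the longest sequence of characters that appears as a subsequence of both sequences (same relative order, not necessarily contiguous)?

Let dp[i][j] be the LCS length of the first i characters of A and the first j characters of B. dp[i][j] = dp[i-1][j-1]+1 when the i-th and j-th characters match, else max(dp[i-1][j], dp[i][j-1]).
    ·  T  T  R  X  T  Y  Y  R  S  Y  T  Y
 ·  0  0  0  0  0  0  0  0  0  0  0  0  0
 X  0  0  0  0  1  1  1  1  1  1  1  1  1
 X  0  0  0  0  1  1  1  1  1  1  1  1  1
 R  0  0  0  1  1  1  1  1  2  2  2  2  2
 Y  0  0  0  1  1  1  2  2  2  2  3  3  3
 Y  0  0  0  1  1  1  2  3  3  3  3  3  4
 Y  0  0  0  1  1  1  2  3  3  3  4  4  4
 Y  0  0  0  1  1  1  2  3  3  3  4  4  5
 Y  0  0  0  1  1  1  2  3  3  3  4  4  5
dp[8][12] = 5. One LCS (by backtracking along matches): XYYYY.

5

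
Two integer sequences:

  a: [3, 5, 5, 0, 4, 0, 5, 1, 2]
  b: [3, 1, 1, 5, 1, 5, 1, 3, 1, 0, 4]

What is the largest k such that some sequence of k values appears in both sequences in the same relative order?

5

One common subsequence of length 5: 3 at a[1]=b[1]; then 5 at a[2]=b[4]; then 5 at a[3]=b[6]; then 0 at a[4]=b[10]; then 4 at a[5]=b[11]. dp[9][11] = 5 confirms this is the maximum.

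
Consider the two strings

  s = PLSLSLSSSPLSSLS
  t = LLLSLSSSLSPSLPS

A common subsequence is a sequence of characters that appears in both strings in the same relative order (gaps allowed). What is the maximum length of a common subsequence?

12

Taking L (s #2, t #2), L (s #4, t #3), S (s #5, t #4), L (s #6, t #5), S (s #7, t #6), S (s #8, t #7), S (s #9, t #8), L (s #11, t #9), S (s #12, t #10), S (s #13, t #12), L (s #14, t #13), S (s #15, t #15) gives a common subsequence of length 12, and the DP table's final entry dp[15][15] is also 12, so no common subsequence is longer.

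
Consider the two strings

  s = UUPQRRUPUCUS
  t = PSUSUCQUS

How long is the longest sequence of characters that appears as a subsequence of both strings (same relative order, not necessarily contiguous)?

Pick P (s #3, t #1), U (s #7, t #3), U (s #9, t #5), C (s #10, t #6), U (s #11, t #8), S (s #12, t #9); all 6 characters appear in both, in order. dp[12][9] = 6 confirms this is the maximum.

6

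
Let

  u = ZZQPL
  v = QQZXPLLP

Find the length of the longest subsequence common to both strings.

3

Match Z (u #1, v #3) → P (u #4, v #5) → L (u #5, v #7) — 3 characters in the same relative order in both. dp[5][8] = 3 confirms this is the maximum.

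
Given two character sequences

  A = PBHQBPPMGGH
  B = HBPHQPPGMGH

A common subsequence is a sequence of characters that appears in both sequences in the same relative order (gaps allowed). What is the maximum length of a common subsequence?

Let dp[i][j] be the LCS length of the first i characters of A and the first j characters of B. dp[i][j] = dp[i-1][j-1]+1 when the i-th and j-th characters match, else max(dp[i-1][j], dp[i][j-1]).
    ·  H  B  P  H  Q  P  P  G  M  G  H
 ·  0  0  0  0  0  0  0  0  0  0  0  0
 P  0  0  0  1  1  1  1  1  1  1  1  1
 B  0  0  1  1  1  1  1  1  1  1  1  1
 H  0  1  1  1  2  2  2  2  2  2  2  2
 Q  0  1  1  1  2  3  3  3  3  3  3  3
 B  0  1  2  2  2  3  3  3  3  3  3  3
 P  0  1  2  3  3  3  4  4  4  4  4  4
 P  0  1  2  3  3  3  4  5  5  5  5  5
 M  0  1  2  3  3  3  4  5  5  6  6  6
 G  0  1  2  3  3  3  4  5  6  6  7  7
 G  0  1  2  3  3  3  4  5  6  6  7  7
 H  0  1  2  3  4  4  4  5  6  6  7  8
dp[11][11] = 8. One LCS (by backtracking along matches): PHQPPMGH.

8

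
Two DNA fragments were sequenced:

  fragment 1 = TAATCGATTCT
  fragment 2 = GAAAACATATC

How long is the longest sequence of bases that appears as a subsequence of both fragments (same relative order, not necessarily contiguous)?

Match A at fragment 1[2]=fragment 2[4], A at fragment 1[3]=fragment 2[5], C at fragment 1[5]=fragment 2[6], A at fragment 1[7]=fragment 2[7], T at fragment 1[8]=fragment 2[8], T at fragment 1[9]=fragment 2[10], C at fragment 1[10]=fragment 2[11] — 7 bases in the same relative order in both. Since dp[11][11] = 7, nothing longer is possible.

7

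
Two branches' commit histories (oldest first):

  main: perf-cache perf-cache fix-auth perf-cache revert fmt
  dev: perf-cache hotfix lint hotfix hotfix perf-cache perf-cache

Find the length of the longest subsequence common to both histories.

3

Match perf-cache (main #1, dev #1), then perf-cache (main #2, dev #6), then perf-cache (main #4, dev #7) — 3 commits in the same relative order in both. dp[6][7] = 3 confirms this is the maximum.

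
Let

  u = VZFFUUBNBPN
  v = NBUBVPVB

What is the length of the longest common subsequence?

3

Pick U at u[6]=v[3], B at u[7]=v[4], B at u[9]=v[8]; all 3 characters appear in both, in order. The LCS DP gives dp[11][8] = 3, so this is optimal.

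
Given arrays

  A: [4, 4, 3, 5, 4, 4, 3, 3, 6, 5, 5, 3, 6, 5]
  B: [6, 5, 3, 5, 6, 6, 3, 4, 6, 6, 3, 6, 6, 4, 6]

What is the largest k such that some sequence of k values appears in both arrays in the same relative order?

Pick 3 at A[3]=B[3]; then 5 at A[4]=B[4]; then 4 at A[5]=B[8]; then 3 at A[7]=B[11]; then 6 at A[9]=B[13]; then 6 at A[13]=B[15]; all 6 values appear in both, in order. Since dp[14][15] = 6, nothing longer is possible.

6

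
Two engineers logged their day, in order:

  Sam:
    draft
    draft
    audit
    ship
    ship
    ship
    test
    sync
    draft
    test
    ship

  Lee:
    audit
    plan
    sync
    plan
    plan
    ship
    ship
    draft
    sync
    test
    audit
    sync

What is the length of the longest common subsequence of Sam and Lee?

Match audit at Sam[3]=Lee[1] → ship at Sam[4]=Lee[6] → ship at Sam[5]=Lee[7] → test at Sam[7]=Lee[10] → sync at Sam[8]=Lee[12] — 5 tasks in the same relative order in both. dp[11][12] = 5 confirms this is the maximum.

5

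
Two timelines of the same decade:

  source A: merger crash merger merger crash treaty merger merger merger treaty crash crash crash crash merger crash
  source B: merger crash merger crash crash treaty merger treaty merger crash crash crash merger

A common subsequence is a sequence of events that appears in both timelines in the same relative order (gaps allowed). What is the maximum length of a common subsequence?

11

Taking merger at source A[1]=source B[1]; then crash at source A[2]=source B[2]; then merger at source A[3]=source B[3]; then crash at source A[5]=source B[5]; then treaty at source A[6]=source B[6]; then merger at source A[7]=source B[7]; then merger at source A[9]=source B[9]; then crash at source A[12]=source B[10]; then crash at source A[13]=source B[11]; then crash at source A[14]=source B[12]; then merger at source A[15]=source B[13] gives a common subsequence of length 11, and the DP table's final entry dp[16][13] is also 11, so no common subsequence is longer.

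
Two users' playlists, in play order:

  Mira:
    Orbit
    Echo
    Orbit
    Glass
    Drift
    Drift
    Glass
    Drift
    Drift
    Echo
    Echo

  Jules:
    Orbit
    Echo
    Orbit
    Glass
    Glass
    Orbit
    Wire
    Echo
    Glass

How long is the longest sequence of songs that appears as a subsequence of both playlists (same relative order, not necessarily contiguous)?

Match Orbit (Mira #1, Jules #1); then Echo (Mira #2, Jules #2); then Orbit (Mira #3, Jules #3); then Glass (Mira #4, Jules #4); then Glass (Mira #7, Jules #5); then Echo (Mira #10, Jules #8) — 6 songs in the same relative order in both. dp[11][9] = 6 confirms this is the maximum.

6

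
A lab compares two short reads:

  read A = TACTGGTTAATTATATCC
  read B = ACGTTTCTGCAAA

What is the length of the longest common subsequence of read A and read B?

9

Pick A [2,1] → C [3,2] → G [6,3] → T [7,4] → T [8,5] → T [11,6] → T [12,8] → A [13,12] → A [15,13]; all 9 bases appear in both, in order. Since dp[18][13] = 9, nothing longer is possible.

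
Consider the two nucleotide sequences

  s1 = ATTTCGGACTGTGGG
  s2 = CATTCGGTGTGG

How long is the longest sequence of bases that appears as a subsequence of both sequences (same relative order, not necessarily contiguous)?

11

One common subsequence of length 11: A (s1 #1, s2 #2), T (s1 #3, s2 #3), T (s1 #4, s2 #4), C (s1 #5, s2 #5), G (s1 #6, s2 #6), G (s1 #7, s2 #7), T (s1 #10, s2 #8), G (s1 #11, s2 #9), T (s1 #12, s2 #10), G (s1 #14, s2 #11), G (s1 #15, s2 #12). The LCS DP gives dp[15][12] = 11, so this is optimal.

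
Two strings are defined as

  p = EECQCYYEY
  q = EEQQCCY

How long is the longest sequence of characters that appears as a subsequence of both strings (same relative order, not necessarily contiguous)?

5

One common subsequence of length 5: E (p #1, q #1) → E (p #2, q #2) → C (p #3, q #5) → C (p #5, q #6) → Y (p #9, q #7), and the DP table's final entry dp[9][7] is also 5, so no common subsequence is longer.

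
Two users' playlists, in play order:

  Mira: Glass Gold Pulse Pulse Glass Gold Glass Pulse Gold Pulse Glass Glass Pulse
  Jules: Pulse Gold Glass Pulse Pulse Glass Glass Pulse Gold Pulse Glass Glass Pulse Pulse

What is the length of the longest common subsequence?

11

Pick Glass (Mira #1, Jules #3), Pulse (Mira #3, Jules #4), Pulse (Mira #4, Jules #5), Glass (Mira #5, Jules #6), Glass (Mira #7, Jules #7), Pulse (Mira #8, Jules #8), Gold (Mira #9, Jules #9), Pulse (Mira #10, Jules #10), Glass (Mira #11, Jules #11), Glass (Mira #12, Jules #12), Pulse (Mira #13, Jules #14); all 11 songs appear in both, in order. The LCS DP gives dp[13][14] = 11, so this is optimal.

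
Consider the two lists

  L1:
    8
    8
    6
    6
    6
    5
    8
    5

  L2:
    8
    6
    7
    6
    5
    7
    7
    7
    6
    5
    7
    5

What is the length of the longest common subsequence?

Let dp[i][j] be the LCS length of the first i values of L1 and the first j values of L2. dp[i][j] = dp[i-1][j-1]+1 when the i-th and j-th values match, else max(dp[i-1][j], dp[i][j-1]).
    ·  8  6  7  6  5  7  7  7  6  5  7  5
 ·  0  0  0  0  0  0  0  0  0  0  0  0  0
 8  0  1  1  1  1  1  1  1  1  1  1  1  1
 8  0  1  1  1  1  1  1  1  1  1  1  1  1
 6  0  1  2  2  2  2  2  2  2  2  2  2  2
 6  0  1  2  2  3  3  3  3  3  3  3  3  3
 6  0  1  2  2  3  3  3  3  3  4  4  4  4
 5  0  1  2  2  3  4  4  4  4  4  5  5  5
 8  0  1  2  2  3  4  4  4  4  4  5  5  5
 5  0  1  2  2  3  4  4  4  4  4  5  5  6
dp[8][12] = 6. One LCS (by backtracking along matches): 8, 6, 6, 6, 5, 5.

6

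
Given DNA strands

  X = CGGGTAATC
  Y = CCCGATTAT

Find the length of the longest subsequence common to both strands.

Taking C [1,3] → G [2,4] → T [5,7] → A [7,8] → T [8,9] gives a common subsequence of length 5. dp[9][9] = 5 confirms this is the maximum.

5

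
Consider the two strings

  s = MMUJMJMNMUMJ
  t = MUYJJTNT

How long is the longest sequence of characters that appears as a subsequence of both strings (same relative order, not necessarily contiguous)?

5

Match M [2,1]; then U [3,2]; then J [4,4]; then J [6,5]; then N [8,7] — 5 characters in the same relative order in both. Since dp[12][8] = 5, nothing longer is possible.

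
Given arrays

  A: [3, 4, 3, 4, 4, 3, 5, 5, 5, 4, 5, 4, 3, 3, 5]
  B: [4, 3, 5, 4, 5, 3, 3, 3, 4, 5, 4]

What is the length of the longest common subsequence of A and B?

One common subsequence of length 8: 4 [5,1], then 3 [6,2], then 5 [9,3], then 4 [10,4], then 5 [11,5], then 3 [13,7], then 3 [14,8], then 5 [15,10]. The LCS DP gives dp[15][11] = 8, so this is optimal.

8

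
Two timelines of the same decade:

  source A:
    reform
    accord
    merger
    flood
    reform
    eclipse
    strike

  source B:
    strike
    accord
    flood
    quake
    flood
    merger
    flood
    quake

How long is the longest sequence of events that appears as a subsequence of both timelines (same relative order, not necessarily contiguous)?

3

Pick accord at source A[2]=source B[2] → merger at source A[3]=source B[6] → flood at source A[4]=source B[7]; all 3 events appear in both, in order. dp[7][8] = 3 confirms this is the maximum.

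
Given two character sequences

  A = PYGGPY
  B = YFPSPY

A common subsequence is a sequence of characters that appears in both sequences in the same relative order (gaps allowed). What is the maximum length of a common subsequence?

3

Let dp[i][j] be the LCS length of the first i characters of A and the first j characters of B. dp[i][j] = dp[i-1][j-1]+1 when the i-th and j-th characters match, else max(dp[i-1][j], dp[i][j-1]).
    ·  Y  F  P  S  P  Y
 ·  0  0  0  0  0  0  0
 P  0  0  0  1  1  1  1
 Y  0  1  1  1  1  1  2
 G  0  1  1  1  1  1  2
 G  0  1  1  1  1  1  2
 P  0  1  1  2  2  2  2
 Y  0  1  1  2  2  2  3
dp[6][6] = 3. One LCS (by backtracking along matches): PPY.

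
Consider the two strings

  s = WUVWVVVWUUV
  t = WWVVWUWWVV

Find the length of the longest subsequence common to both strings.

Let dp[i][j] be the LCS length of the first i characters of s and the first j characters of t. dp[i][j] = dp[i-1][j-1]+1 when the i-th and j-th characters match, else max(dp[i-1][j], dp[i][j-1]).
    ·  W  W  V  V  W  U  W  W  V  V
 ·  0  0  0  0  0  0  0  0  0  0  0
 W  0  1  1  1  1  1  1  1  1  1  1
 U  0  1  1  1  1  1  2  2  2  2  2
 V  0  1  1  2  2  2  2  2  2  3  3
 W  0  1  2  2  2  3  3  3  3  3  3
 V  0  1  2  3  3  3  3  3  3  4  4
 V  0  1  2  3  4  4  4  4  4  4  5
 V  0  1  2  3  4  4  4  4  4  5  5
 W  0  1  2  3  4  5  5  5  5  5  5
 U  0  1  2  3  4  5  6  6  6  6  6
 U  0  1  2  3  4  5  6  6  6  6  6
 V  0  1  2  3  4  5  6  6  6  7  7
dp[11][10] = 7. One LCS (by backtracking along matches): WWVVWUV.

7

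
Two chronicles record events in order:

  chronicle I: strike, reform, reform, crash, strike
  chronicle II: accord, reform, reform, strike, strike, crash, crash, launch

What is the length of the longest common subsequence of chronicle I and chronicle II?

3

Taking reform [2,2], reform [3,3], crash [4,7] gives a common subsequence of length 3, and the DP table's final entry dp[5][8] is also 3, so no common subsequence is longer.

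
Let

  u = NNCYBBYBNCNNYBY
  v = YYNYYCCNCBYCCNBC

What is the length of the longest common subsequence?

One common subsequence of length 8: N (u #1, v #3) → N (u #2, v #8) → C (u #3, v #9) → B (u #6, v #10) → Y (u #7, v #11) → C (u #10, v #13) → N (u #12, v #14) → B (u #14, v #15). Since dp[15][16] = 8, nothing longer is possible.

8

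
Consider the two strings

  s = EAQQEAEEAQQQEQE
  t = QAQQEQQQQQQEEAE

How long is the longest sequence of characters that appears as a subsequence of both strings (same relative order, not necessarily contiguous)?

Match A (s #2, t #2) → Q (s #3, t #3) → Q (s #4, t #4) → E (s #5, t #5) → Q (s #10, t #9) → Q (s #11, t #10) → Q (s #12, t #11) → E (s #13, t #13) → E (s #15, t #15) — 9 characters in the same relative order in both, and the DP table's final entry dp[15][15] is also 9, so no common subsequence is longer.

9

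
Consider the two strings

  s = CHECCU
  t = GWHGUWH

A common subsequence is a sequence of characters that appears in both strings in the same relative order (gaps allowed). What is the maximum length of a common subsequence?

Pick H [2,3], then U [6,5]; all 2 characters appear in both, in order, and the DP table's final entry dp[6][7] is also 2, so no common subsequence is longer.

2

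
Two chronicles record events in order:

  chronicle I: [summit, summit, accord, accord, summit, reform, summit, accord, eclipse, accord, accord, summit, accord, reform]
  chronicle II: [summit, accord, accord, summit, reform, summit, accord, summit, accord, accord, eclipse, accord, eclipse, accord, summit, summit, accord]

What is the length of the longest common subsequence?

12

One common subsequence of length 12: summit at chronicle I[2]=chronicle II[1], accord at chronicle I[3]=chronicle II[2], accord at chronicle I[4]=chronicle II[3], summit at chronicle I[5]=chronicle II[4], reform at chronicle I[6]=chronicle II[5], summit at chronicle I[7]=chronicle II[8], accord at chronicle I[8]=chronicle II[10], eclipse at chronicle I[9]=chronicle II[11], accord at chronicle I[10]=chronicle II[12], accord at chronicle I[11]=chronicle II[14], summit at chronicle I[12]=chronicle II[16], accord at chronicle I[13]=chronicle II[17]. Since dp[14][17] = 12, nothing longer is possible.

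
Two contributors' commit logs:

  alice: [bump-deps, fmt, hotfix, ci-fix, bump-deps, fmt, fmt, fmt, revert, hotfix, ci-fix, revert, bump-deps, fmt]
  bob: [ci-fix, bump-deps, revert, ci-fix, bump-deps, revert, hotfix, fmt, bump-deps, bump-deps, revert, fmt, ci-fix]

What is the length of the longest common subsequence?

Taking bump-deps at alice[1]=bob[2] → ci-fix at alice[4]=bob[4] → bump-deps at alice[5]=bob[5] → revert at alice[9]=bob[6] → hotfix at alice[10]=bob[7] → revert at alice[12]=bob[11] → fmt at alice[14]=bob[12] gives a common subsequence of length 7. Since dp[14][13] = 7, nothing longer is possible.

7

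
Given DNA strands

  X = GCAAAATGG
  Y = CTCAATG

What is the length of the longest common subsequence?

Pick C at X[2]=Y[3] → A at X[5]=Y[4] → A at X[6]=Y[5] → T at X[7]=Y[6] → G at X[9]=Y[7]; all 5 bases appear in both, in order. dp[9][7] = 5 confirms this is the maximum.

5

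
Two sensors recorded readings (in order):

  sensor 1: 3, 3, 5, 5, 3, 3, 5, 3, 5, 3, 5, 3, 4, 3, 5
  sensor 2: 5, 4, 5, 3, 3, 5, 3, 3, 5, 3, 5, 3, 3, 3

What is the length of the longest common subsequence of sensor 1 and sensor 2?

One common subsequence of length 11: 3 [1,4]; then 3 [2,5]; then 5 [4,6]; then 3 [5,7]; then 3 [6,8]; then 5 [7,9]; then 3 [8,10]; then 5 [9,11]; then 3 [10,12]; then 3 [12,13]; then 3 [14,14]. Since dp[15][14] = 11, nothing longer is possible.

11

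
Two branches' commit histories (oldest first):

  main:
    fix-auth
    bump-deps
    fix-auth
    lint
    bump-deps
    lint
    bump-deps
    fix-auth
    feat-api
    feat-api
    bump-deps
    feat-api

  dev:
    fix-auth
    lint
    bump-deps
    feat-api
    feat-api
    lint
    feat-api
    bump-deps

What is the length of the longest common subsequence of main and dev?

Pick fix-auth (main #3, dev #1), then lint (main #4, dev #2), then bump-deps (main #5, dev #3), then lint (main #6, dev #6), then feat-api (main #10, dev #7), then bump-deps (main #11, dev #8); all 6 commits appear in both, in order. Since dp[12][8] = 6, nothing longer is possible.

6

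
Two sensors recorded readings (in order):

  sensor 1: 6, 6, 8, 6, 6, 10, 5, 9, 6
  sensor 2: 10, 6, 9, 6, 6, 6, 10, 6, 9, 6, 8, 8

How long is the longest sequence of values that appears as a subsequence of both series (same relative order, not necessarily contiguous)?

Pick 6 at sensor 1[1]=sensor 2[2] → 6 at sensor 1[2]=sensor 2[4] → 6 at sensor 1[4]=sensor 2[5] → 6 at sensor 1[5]=sensor 2[6] → 10 at sensor 1[6]=sensor 2[7] → 9 at sensor 1[8]=sensor 2[9] → 6 at sensor 1[9]=sensor 2[10]; all 7 values appear in both, in order. dp[9][12] = 7 confirms this is the maximum.

7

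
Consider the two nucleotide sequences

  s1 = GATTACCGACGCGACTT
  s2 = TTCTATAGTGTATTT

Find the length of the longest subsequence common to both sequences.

Match T (s1 #3, s2 #2), T (s1 #4, s2 #4), A (s1 #5, s2 #5), A (s1 #9, s2 #7), G (s1 #11, s2 #8), G (s1 #13, s2 #10), A (s1 #14, s2 #12), T (s1 #16, s2 #14), T (s1 #17, s2 #15) — 9 bases in the same relative order in both. dp[17][15] = 9 confirms this is the maximum.

9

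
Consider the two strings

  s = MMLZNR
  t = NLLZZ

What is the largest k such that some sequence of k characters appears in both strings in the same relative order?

2

One common subsequence of length 2: L (s #3, t #3), Z (s #4, t #5), and the DP table's final entry dp[6][5] is also 2, so no common subsequence is longer.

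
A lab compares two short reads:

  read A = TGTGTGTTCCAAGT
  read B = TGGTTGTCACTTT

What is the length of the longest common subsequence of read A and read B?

9

Pick T at read A[1]=read B[1]; then G at read A[2]=read B[3]; then T at read A[3]=read B[4]; then T at read A[5]=read B[5]; then G at read A[6]=read B[6]; then T at read A[8]=read B[7]; then C at read A[9]=read B[8]; then C at read A[10]=read B[10]; then T at read A[14]=read B[13]; all 9 bases appear in both, in order. Since dp[14][13] = 9, nothing longer is possible.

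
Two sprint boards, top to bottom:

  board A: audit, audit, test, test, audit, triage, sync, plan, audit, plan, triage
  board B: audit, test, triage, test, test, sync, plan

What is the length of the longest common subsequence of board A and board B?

5

Taking audit (board A #1, board B #1), test (board A #3, board B #4), test (board A #4, board B #5), sync (board A #7, board B #6), plan (board A #10, board B #7) gives a common subsequence of length 5. The LCS DP gives dp[11][7] = 5, so this is optimal.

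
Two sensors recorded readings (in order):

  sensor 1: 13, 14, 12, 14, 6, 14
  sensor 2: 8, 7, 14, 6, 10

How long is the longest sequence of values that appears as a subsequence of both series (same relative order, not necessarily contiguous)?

2

Let dp[i][j] be the LCS length of the first i values of sensor 1 and the first j values of sensor 2. dp[i][j] = dp[i-1][j-1]+1 when the i-th and j-th values match, else max(dp[i-1][j], dp[i][j-1]).
    ·  8  7 14  6 10
 ·  0  0  0  0  0  0
13  0  0  0  0  0  0
14  0  0  0  1  1  1
12  0  0  0  1  1  1
14  0  0  0  1  1  1
 6  0  0  0  1  2  2
14  0  0  0  1  2  2
dp[6][5] = 2. One LCS (by backtracking along matches): 14, 6.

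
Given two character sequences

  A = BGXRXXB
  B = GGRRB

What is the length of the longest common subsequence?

3

Pick G [2,2], then R [4,4], then B [7,5]; all 3 characters appear in both, in order. dp[7][5] = 3 confirms this is the maximum.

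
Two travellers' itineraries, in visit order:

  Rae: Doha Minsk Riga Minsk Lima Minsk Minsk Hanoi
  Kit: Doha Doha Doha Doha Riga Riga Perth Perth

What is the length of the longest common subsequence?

2

Match Doha [1,4]; then Riga [3,6] — 2 stops in the same relative order in both. The LCS DP gives dp[8][8] = 2, so this is optimal.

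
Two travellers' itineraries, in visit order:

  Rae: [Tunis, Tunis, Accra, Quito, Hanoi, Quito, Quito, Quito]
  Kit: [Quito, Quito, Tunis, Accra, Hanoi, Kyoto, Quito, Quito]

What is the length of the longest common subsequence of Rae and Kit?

5

One common subsequence of length 5: Tunis at Rae[2]=Kit[3], Accra at Rae[3]=Kit[4], Hanoi at Rae[5]=Kit[5], Quito at Rae[7]=Kit[7], Quito at Rae[8]=Kit[8]. The LCS DP gives dp[8][8] = 5, so this is optimal.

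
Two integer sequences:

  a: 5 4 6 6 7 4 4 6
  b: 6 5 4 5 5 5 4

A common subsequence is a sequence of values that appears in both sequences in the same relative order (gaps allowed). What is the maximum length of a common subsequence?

Taking 5 (a #1, b #2), 4 (a #2, b #3), 4 (a #7, b #7) gives a common subsequence of length 3, and the DP table's final entry dp[8][7] is also 3, so no common subsequence is longer.

3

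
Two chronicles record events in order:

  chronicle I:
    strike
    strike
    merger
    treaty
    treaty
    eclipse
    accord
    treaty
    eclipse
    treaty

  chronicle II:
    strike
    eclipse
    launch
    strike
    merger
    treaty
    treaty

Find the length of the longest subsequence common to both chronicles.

5

Taking strike at chronicle I[1]=chronicle II[1], strike at chronicle I[2]=chronicle II[4], merger at chronicle I[3]=chronicle II[5], treaty at chronicle I[8]=chronicle II[6], treaty at chronicle I[10]=chronicle II[7] gives a common subsequence of length 5. The LCS DP gives dp[10][7] = 5, so this is optimal.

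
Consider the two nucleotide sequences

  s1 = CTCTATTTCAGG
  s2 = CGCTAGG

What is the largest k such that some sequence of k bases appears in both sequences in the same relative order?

Let dp[i][j] be the LCS length of the first i bases of s1 and the first j bases of s2. dp[i][j] = dp[i-1][j-1]+1 when the i-th and j-th bases match, else max(dp[i-1][j], dp[i][j-1]).
    ·  C  G  C  T  A  G  G
 ·  0  0  0  0  0  0  0  0
 C  0  1  1  1  1  1  1  1
 T  0  1  1  1  2  2  2  2
 C  0  1  1  2  2  2  2  2
 T  0  1  1  2  3  3  3  3
 A  0  1  1  2  3  4  4  4
 T  0  1  1  2  3  4  4  4
 T  0  1  1  2  3  4  4  4
 T  0  1  1  2  3  4  4  4
 C  0  1  1  2  3  4  4  4
 A  0  1  1  2  3  4  4  4
 G  0  1  2  2  3  4  5  5
 G  0  1  2  2  3  4  5  6
dp[12][7] = 6. One LCS (by backtracking along matches): CCTAGG.

6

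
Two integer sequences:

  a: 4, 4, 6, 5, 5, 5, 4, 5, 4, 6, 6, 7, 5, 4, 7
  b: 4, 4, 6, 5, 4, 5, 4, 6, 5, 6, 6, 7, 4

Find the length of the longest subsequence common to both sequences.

11

Pick 4 [1,1], then 4 [2,2], then 6 [3,3], then 5 [4,4], then 5 [6,6], then 4 [7,7], then 5 [8,9], then 6 [10,10], then 6 [11,11], then 7 [12,12], then 4 [14,13]; all 11 values appear in both, in order. Since dp[15][13] = 11, nothing longer is possible.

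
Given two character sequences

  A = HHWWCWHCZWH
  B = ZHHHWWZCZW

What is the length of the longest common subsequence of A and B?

Let dp[i][j] be the LCS length of the first i characters of A and the first j characters of B. dp[i][j] = dp[i-1][j-1]+1 when the i-th and j-th characters match, else max(dp[i-1][j], dp[i][j-1]).
    ·  Z  H  H  H  W  W  Z  C  Z  W
 ·  0  0  0  0  0  0  0  0  0  0  0
 H  0  0  1  1  1  1  1  1  1  1  1
 H  0  0  1  2  2  2  2  2  2  2  2
 W  0  0  1  2  2  3  3  3  3  3  3
 W  0  0  1  2  2  3  4  4  4  4  4
 C  0  0  1  2  2  3  4  4  5  5  5
 W  0  0  1  2  2  3  4  4  5  5  6
 H  0  0  1  2  3  3  4  4  5  5  6
 C  0  0  1  2  3  3  4  4  5  5  6
 Z  0  1  1  2  3  3  4  5  5  6  6
 W  0  1  1  2  3  4  4  5  5  6  7
 H  0  1  2  2  3  4  4  5  5  6  7
dp[11][10] = 7. One LCS (by backtracking along matches): HHWWCZW.

7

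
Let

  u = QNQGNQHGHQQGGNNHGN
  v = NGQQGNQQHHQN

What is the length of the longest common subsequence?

Pick Q (u #1, v #3); then Q (u #3, v #4); then G (u #4, v #5); then N (u #5, v #6); then Q (u #6, v #8); then H (u #7, v #9); then H (u #9, v #10); then Q (u #11, v #11); then N (u #18, v #12); all 9 characters appear in both, in order. dp[18][12] = 9 confirms this is the maximum.

9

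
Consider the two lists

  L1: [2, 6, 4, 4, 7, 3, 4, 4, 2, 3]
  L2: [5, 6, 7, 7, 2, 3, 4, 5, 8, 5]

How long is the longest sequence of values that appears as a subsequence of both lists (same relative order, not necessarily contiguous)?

4

Let dp[i][j] be the LCS length of the first i values of L1 and the first j values of L2. dp[i][j] = dp[i-1][j-1]+1 when the i-th and j-th values match, else max(dp[i-1][j], dp[i][j-1]).
    ·  5  6  7  7  2  3  4  5  8  5
 ·  0  0  0  0  0  0  0  0  0  0  0
 2  0  0  0  0  0  1  1  1  1  1  1
 6  0  0  1  1  1  1  1  1  1  1  1
 4  0  0  1  1  1  1  1  2  2  2  2
 4  0  0  1  1  1  1  1  2  2  2  2
 7  0  0  1  2  2  2  2  2  2  2  2
 3  0  0  1  2  2  2  3  3  3  3  3
 4  0  0  1  2  2  2  3  4  4  4  4
 4  0  0  1  2  2  2  3  4  4  4  4
 2  0  0  1  2  2  3  3  4  4  4  4
 3  0  0  1  2  2  3  4  4  4  4  4
dp[10][10] = 4. One LCS (by backtracking along matches): 6, 7, 3, 4.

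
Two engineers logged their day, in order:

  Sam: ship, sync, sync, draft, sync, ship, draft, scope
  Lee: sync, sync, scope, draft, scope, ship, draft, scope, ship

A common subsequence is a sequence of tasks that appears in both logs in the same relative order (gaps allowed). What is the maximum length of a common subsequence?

Taking sync at Sam[2]=Lee[1], then sync at Sam[3]=Lee[2], then draft at Sam[4]=Lee[4], then ship at Sam[6]=Lee[6], then draft at Sam[7]=Lee[7], then scope at Sam[8]=Lee[8] gives a common subsequence of length 6. Since dp[8][9] = 6, nothing longer is possible.

6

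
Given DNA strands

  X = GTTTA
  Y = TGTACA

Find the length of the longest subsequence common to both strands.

Let dp[i][j] be the LCS length of the first i bases of X and the first j bases of Y. dp[i][j] = dp[i-1][j-1]+1 when the i-th and j-th bases match, else max(dp[i-1][j], dp[i][j-1]).
    ·  T  G  T  A  C  A
 ·  0  0  0  0  0  0  0
 G  0  0  1  1  1  1  1
 T  0  1  1  2  2  2  2
 T  0  1  1  2  2  2  2
 T  0  1  1  2  2  2  2
 A  0  1  1  2  3  3  3
dp[5][6] = 3. One LCS (by backtracking along matches): GTA.

3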